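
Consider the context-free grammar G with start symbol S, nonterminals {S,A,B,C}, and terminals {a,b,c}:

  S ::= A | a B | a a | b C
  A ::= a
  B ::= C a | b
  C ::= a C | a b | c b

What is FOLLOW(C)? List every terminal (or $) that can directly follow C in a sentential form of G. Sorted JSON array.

FIRST iteration:
iter 1:
  A via A→a: +{a}
  B via B→b: +{b}
  C via C→a C: +{a}
  C via C→c b: +{c}
  S via S→A: +{a}
  S via S→b C: +{b}
  S: {a,b}  A: {a}  B: {b}  C: {a,c}
iter 2:
  B via B→C a: +{a,c}
  S: {a,b}  A: {a}  B: {a,b,c}  C: {a,c}
iter 3: — fixpoint
  S: {a,b}  A: {a}  B: {a,b,c}  C: {a,c}

Compute FOLLOW by fixpoint:
seed FOLLOW(S) with $
pass 1:
  B→C a: FOLLOW(C) ⊇ FIRST(a) = {a}; new: +{a}
  S→A: FOLLOW(A) ⊇ FOLLOW(S) ⊇ {$}; new: +{$}
  S→a B: FOLLOW(B) ⊇ FOLLOW(S) ⊇ {$}; new: +{$}
  S→b C: FOLLOW(C) ⊇ FOLLOW(S) ⊇ {$}; new: +{$}
  S: {$}  A: {$}  B: {$}  C: {$,a}
pass 2: (stable)
  S: {$}  A: {$}  B: {$}  C: {$,a}

FOLLOW(C) = ["$", "a"]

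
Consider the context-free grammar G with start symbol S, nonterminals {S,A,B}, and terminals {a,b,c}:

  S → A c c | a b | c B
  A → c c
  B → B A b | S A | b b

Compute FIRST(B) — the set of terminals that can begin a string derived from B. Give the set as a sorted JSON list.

FIRST sets, iterate to fixpoint:
round 1:
  A via A→c c: +{c}
  B via B→b b: +{b}
  S via S→A c c: +{c}
  S via S→a b: +{a}
  S: {a,c}  A: {c}  B: {b}
round 2:
  B via B→S A: +{a,c}
  S: {a,c}  A: {c}  B: {a,b,c}
round 3: done
  S: {a,c}  A: {c}  B: {a,b,c}

FIRST(B) = ["a", "b", "c"]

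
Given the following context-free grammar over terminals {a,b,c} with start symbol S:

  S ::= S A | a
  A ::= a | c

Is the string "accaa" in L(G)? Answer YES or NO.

Convert to CNF:
  S -> S A | a
  A -> a | c

Fill CYK table bottom-up:
  cell(0,0) a: {A,S}
  cell(1,1) c: {A}
  cell(2,2) c: {A}
  cell(3,3) a: {A,S}
  cell(4,4) a: {A,S}
  cell(0,1) ac: {S}
  cell(1,2) cc: ∅
  cell(2,3) ca: ∅
  cell(3,4) aa: {S}
  cell(0,2) acc: {S}
  cell(1,3) cca: ∅
  cell(2,4) caa: ∅
  cell(0,3) acca: {S}
  cell(1,4) ccaa: ∅
  cell(0,4) accaa: {S}

S ∈ T[0,4] ⇒ YES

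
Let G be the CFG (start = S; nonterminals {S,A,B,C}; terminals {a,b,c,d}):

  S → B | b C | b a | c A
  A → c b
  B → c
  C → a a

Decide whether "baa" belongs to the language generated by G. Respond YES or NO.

Convert to CNF:
  S -> T0 A | T1 C | T1 T2 | c
  A -> T0 T1
  B -> c
  C -> T2 T2
  T0 -> c
  T1 -> b
  T2 -> a

Fill CYK table bottom-up:
  [0..0]={T1}  "b"  orig:{}
  [1..1]={T2}  "a"  orig:{}
  [2..2]={T2}  "a"  orig:{}
  [0..1]={S}  "ba"
  [1..2]={C}  "aa"
  [0..2]={S}  "baa"

S ∈ T[0,2] ⇒ YES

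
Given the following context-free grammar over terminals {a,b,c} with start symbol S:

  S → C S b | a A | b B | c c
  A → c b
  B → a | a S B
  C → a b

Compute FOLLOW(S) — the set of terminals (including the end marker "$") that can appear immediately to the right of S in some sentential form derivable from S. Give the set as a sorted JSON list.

FIRST sets, iterate to fixpoint:
[1]
  A via A→c b: +{c}
  B via B→a: +{a}
  C via C→a b: +{a}
  S via S→C S b: +{a}
  S via S→b B: +{b}
  S via S→c c: +{c}
  FIRST[S]={a,b,c}  FIRST[A]={c}  FIRST[B]={a}  FIRST[C]={a}
[2] (stable)
  FIRST[S]={a,b,c}  FIRST[A]={c}  FIRST[B]={a}  FIRST[C]={a}

Compute FOLLOW by fixpoint:
initialize: $ ∈ FOLLOW(S)
[1]
  B→a S B: FOLLOW(S) ⊇ FIRST(B) = {a}; new: +{a}
  S→C S b: FOLLOW(C) ⊇ FIRST(S) = {a,b,c}; new: +{a,b,c}
  S→C S b: FOLLOW(S) ⊇ FIRST(b) = {b}; new: +{b}
  S→a A: FOLLOW(A) ⊇ FOLLOW(S) ⊇ {$,a,b}; new: +{$,a,b}
  S→b B: FOLLOW(B) ⊇ FOLLOW(S) ⊇ {$,a,b}; new: +{$,a,b}
  FOLLOW[S]={$,a,b}  FOLLOW[A]={$,a,b}  FOLLOW[B]={$,a,b}  FOLLOW[C]={a,b,c}
[2] (stable)
  FOLLOW[S]={$,a,b}  FOLLOW[A]={$,a,b}  FOLLOW[B]={$,a,b}  FOLLOW[C]={a,b,c}

FOLLOW(S) = ["$", "a", "b"]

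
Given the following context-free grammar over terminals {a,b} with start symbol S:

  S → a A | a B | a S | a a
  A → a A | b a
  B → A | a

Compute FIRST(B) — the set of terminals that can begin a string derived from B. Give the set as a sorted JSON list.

FIRST iteration:
[1]
  A via A→a A: +{a}
  A via A→b a: +{b}
  B via B→A: +{a,b}
  S via S→a A: +{a}
  FIRST[S]={a}  FIRST[A]={a,b}  FIRST[B]={a,b}
[2] (no change)
  FIRST[S]={a}  FIRST[A]={a,b}  FIRST[B]={a,b}

FIRST(B) = ["a", "b"]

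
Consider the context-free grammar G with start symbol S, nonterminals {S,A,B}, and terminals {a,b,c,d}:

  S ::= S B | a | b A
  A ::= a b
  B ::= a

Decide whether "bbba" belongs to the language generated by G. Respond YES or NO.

CNF form of G:
  S -> S B | T1 A | a
  A -> T0 T1
  B -> a
  T0 -> a
  T1 -> b

CYK fill:
  [0..0]={T1}  "b"  orig:{}
  [1..1]={T1}  "b"  orig:{}
  [2..2]={T1}  "b"  orig:{}
  [3..3]={B,S,T0}  "a"  orig:{B,S}
  [0..1]=∅  "bb"
  [1..2]=∅  "bb"
  [2..3]=∅  "ba"
  [0..2]=∅  "bbb"
  [1..3]=∅  "bba"
  [0..3]=∅  "bbba"

S ∉ T[0,3] ⇒ NO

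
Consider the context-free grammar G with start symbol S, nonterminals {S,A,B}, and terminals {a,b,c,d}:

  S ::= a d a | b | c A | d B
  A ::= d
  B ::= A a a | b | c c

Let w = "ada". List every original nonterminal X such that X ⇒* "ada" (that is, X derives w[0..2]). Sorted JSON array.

Convert to CNF:
  S -> T0 X4 | T1 A | T2 B | b
  A -> d
  B -> A X3 | T1 T1 | b
  T0 -> a
  T1 -> c
  T2 -> d
  X3 -> T0 T0
  X4 -> T2 T0

Fill CYK table bottom-up (cells [i..j] with 0 ≤ i ≤ j ≤ 2 only):
  [0..0]={T0}  "a"  orig:{}
  [1..1]={A,T2}  "d"  orig:{A}
  [2..2]={T0}  "a"  orig:{}
  [0..1]=∅  "ad"
  [1..2]={X4}  "da"  orig:{}
  [0..2]={S}  "ada"

Original NTs in T[0,2] deriving "ada": ["S"]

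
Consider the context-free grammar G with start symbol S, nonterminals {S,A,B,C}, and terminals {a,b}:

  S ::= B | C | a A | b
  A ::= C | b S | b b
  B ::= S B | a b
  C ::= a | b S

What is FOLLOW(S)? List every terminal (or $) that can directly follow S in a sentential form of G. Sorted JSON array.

FIRST iteration:
iter 1:
  A via A→b S: +{b}
  B via B→a b: +{a}
  C via C→a: +{a}
  C via C→b S: +{b}
  S via S→B: +{a}
  S via S→C: +{b}
  S: {a,b}  A: {b}  B: {a}  C: {a,b}
iter 2:
  A via A→C: +{a}
  B via B→S B: +{b}
  S: {a,b}  A: {a,b}  B: {a,b}  C: {a,b}
iter 3: done
  S: {a,b}  A: {a,b}  B: {a,b}  C: {a,b}

Compute FOLLOW by fixpoint:
seed FOLLOW(S) with $
round 1:
  B→S B: FOLLOW(S) ⊇ FIRST(B) = {a,b}; new: +{a,b}
  S→B: FOLLOW(B) ⊇ FOLLOW(S) ⊇ {$,a,b}; new: +{$,a,b}
  S→C: FOLLOW(C) ⊇ FOLLOW(S) ⊇ {$,a,b}; new: +{$,a,b}
  S→a A: FOLLOW(A) ⊇ FOLLOW(S) ⊇ {$,a,b}; new: +{$,a,b}
  FOLLOW(S)={$,a,b}  FOLLOW(A)={$,a,b}  FOLLOW(B)={$,a,b}  FOLLOW(C)={$,a,b}
round 2: done
  FOLLOW(S)={$,a,b}  FOLLOW(A)={$,a,b}  FOLLOW(B)={$,a,b}  FOLLOW(C)={$,a,b}

FOLLOW(S) = ["$", "a", "b"]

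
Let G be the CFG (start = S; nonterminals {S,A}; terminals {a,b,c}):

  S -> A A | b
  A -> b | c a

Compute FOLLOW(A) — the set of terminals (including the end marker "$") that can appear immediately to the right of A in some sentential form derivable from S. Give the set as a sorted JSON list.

FIRST iteration:
iter 1:
  A via A→b: +{b}
  A via A→c a: +{c}
  S via S→A A: +{b,c}
  S: {b,c}  A: {b,c}
iter 2: (no change)
  S: {b,c}  A: {b,c}

FOLLOW sets:
initialize: $ ∈ FOLLOW(S)
round 1:
  S→A A: FOLLOW(A) ⊇ FIRST(A) = {b,c}; new: +{b,c}
  S→A A: FOLLOW(A) ⊇ FOLLOW(S) ⊇ {$}; new: +{$}
  FOLLOW(S)={$}  FOLLOW(A)={$,b,c}
round 2: (stable)
  FOLLOW(S)={$}  FOLLOW(A)={$,b,c}

FOLLOW(A) = ["$", "b", "c"]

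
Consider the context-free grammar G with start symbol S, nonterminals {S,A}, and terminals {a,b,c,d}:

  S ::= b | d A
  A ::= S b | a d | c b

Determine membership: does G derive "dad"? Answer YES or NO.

CNF form of G:
  S -> T2 A | b
  A -> S T0 | T1 T2 | T3 T0
  T0 -> b
  T1 -> a
  T2 -> d
  T3 -> c

CYK table (by increasing span):
  T[0,0] 'd' = {T2}  orig:{}
  T[1,1] 'a' = {T1}  orig:{}
  T[2,2] 'd' = {T2}  orig:{}
  T[0,1] 'da' = ∅
  T[1,2] 'ad' = {A}
  T[0,2] 'dad' = {S}

S ∈ T[0,2] ⇒ YES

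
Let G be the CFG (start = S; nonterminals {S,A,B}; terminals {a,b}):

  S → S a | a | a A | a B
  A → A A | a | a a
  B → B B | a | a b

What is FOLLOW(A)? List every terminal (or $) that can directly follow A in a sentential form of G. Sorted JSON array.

FIRST iteration:
[1]
  A via A→a: +{a}
  B via B→a: +{a}
  S via S→a: +{a}
  FIRST(S)={a}  FIRST(A)={a}  FIRST(B)={a}
[2] (no change)
  FIRST(S)={a}  FIRST(A)={a}  FIRST(B)={a}

FOLLOW sets:
initialize: $ ∈ FOLLOW(S)
pass 1:
  A→A A: FOLLOW(A) ⊇ FIRST(A) = {a}; new: +{a}
  B→B B: FOLLOW(B) ⊇ FIRST(B) = {a}; new: +{a}
  S→S a: FOLLOW(S) ⊇ FIRST(a) = {a}; new: +{a}
  S→a A: FOLLOW(A) ⊇ FOLLOW(S) ⊇ {$,a}; new: +{$}
  S→a B: FOLLOW(B) ⊇ FOLLOW(S) ⊇ {$,a}; new: +{$}
  FOLLOW(S)={$,a}  FOLLOW(A)={$,a}  FOLLOW(B)={$,a}
pass 2: done
  FOLLOW(S)={$,a}  FOLLOW(A)={$,a}  FOLLOW(B)={$,a}

FOLLOW(A) = ["$", "a"]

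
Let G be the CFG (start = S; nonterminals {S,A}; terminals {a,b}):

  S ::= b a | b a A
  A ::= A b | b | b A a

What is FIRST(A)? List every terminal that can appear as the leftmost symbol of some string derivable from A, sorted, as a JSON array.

FIRST iteration:
iter 1:
  A via A→b: +{b}
  S via S→b a: +{b}
  FIRST[S]={b}  FIRST[A]={b}
iter 2: (stable)
  FIRST[S]={b}  FIRST[A]={b}

FIRST(A) = ["b"]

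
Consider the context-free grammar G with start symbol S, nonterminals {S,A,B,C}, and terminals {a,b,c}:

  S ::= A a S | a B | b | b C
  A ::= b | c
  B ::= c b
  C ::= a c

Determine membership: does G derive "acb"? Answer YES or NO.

Convert to CNF:
  S -> A X3 | T1 C | T2 B | b
  A -> b | c
  B -> T0 T1
  C -> T2 T0
  T0 -> c
  T1 -> b
  T2 -> a
  X3 -> T2 S

CYK table (by increasing span):
  cell(0,0) a: {T2}  orig:{}
  cell(1,1) c: {A,T0}  orig:{A}
  cell(2,2) b: {A,S,T1}  orig:{A,S}
  cell(0,1) ac: {C}
  cell(1,2) cb: {B}
  cell(0,2) acb: {S}

S ∈ T[0,2] ⇒ YES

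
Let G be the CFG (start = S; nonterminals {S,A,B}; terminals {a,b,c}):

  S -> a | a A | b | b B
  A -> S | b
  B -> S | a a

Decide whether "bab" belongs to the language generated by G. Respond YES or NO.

Convert to CNF:
  S -> T0 A | T1 B | a | b
  A -> T0 A | T1 B | a | b
  B -> T0 A | T0 T0 | T1 B | a | b
  T0 -> a
  T1 -> b

CYK fill:
  cell(0,0) b: {A,B,S,T1}  orig:{A,B,S}
  cell(1,1) a: {A,B,S,T0}  orig:{A,B,S}
  cell(2,2) b: {A,B,S,T1}  orig:{A,B,S}
  cell(0,1) ba: {A,B,S}
  cell(1,2) ab: {A,B,S}
  cell(0,2) bab: {A,B,S}

S ∈ T[0,2] ⇒ YES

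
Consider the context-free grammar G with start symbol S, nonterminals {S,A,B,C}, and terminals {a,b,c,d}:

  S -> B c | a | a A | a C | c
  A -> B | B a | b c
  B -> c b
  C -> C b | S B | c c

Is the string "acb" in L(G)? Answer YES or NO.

Convert to CNF:
  S -> B T2 | T0 A | T0 C | a | c
  A -> B T0 | T1 T2 | T2 T1
  B -> T2 T1
  C -> C T1 | S B | T2 T2
  T0 -> a
  T1 -> b
  T2 -> c

CYK table (by increasing span):
  cell(0,0) a: {S,T0}  orig:{S}
  cell(1,1) c: {S,T2}  orig:{S}
  cell(2,2) b: {T1}  orig:{}
  cell(0,1) ac: ∅
  cell(1,2) cb: {A,B}
  cell(0,2) acb: {C,S}

S ∈ T[0,2] ⇒ YES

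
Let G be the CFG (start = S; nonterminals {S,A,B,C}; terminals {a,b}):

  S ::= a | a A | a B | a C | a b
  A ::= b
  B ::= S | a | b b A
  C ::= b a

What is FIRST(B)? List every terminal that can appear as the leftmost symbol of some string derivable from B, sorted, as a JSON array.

Compute FIRST by fixpoint:
round 1:
  A via A→b: +{b}
  B via B→a: +{a}
  B via B→b b A: +{b}
  C via C→b a: +{b}
  S via S→a: +{a}
  FIRST(S)={a}  FIRST(A)={b}  FIRST(B)={a,b}  FIRST(C)={b}
round 2: — fixpoint
  FIRST(S)={a}  FIRST(A)={b}  FIRST(B)={a,b}  FIRST(C)={b}

FIRST(B) = ["a", "b"]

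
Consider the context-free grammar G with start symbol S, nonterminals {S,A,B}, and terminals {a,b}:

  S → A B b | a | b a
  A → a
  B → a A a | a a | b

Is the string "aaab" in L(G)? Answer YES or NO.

CNF form of G:
  S -> A X3 | T1 T0 | a
  A -> a
  B -> T0 T0 | T0 X2 | b
  T0 -> a
  T1 -> b
  X2 -> A T0
  X3 -> B T1

CYK table (by increasing span):
  cell(0,0) a: {A,S,T0}  orig:{A,S}
  cell(1,1) a: {A,S,T0}  orig:{A,S}
  cell(2,2) a: {A,S,T0}  orig:{A,S}
  cell(3,3) b: {B,T1}  orig:{B}
  cell(0,1) aa: {B,X2}  orig:{B}
  cell(1,2) aa: {B,X2}  orig:{B}
  cell(2,3) ab: ∅
  cell(0,2) aaa: {B}
  cell(1,3) aab: {X3}  orig:{}
  cell(0,3) aaab: {S,X3}  orig:{S}

S ∈ T[0,3] ⇒ YES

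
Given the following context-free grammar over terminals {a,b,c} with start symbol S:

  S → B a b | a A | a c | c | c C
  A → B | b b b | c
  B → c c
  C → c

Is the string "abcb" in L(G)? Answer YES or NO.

Convert to CNF:
  S -> B X4 | T1 C | T2 A | T2 T1 | c
  A -> T0 X3 | T1 T1 | c
  B -> T1 T1
  C -> c
  T0 -> b
  T1 -> c
  T2 -> a
  X3 -> T0 T0
  X4 -> T2 T0

CYK table (by increasing span):
  [0..0]={T2}  "a"  orig:{}
  [1..1]={T0}  "b"  orig:{}
  [2..2]={A,C,S,T1}  "c"  orig:{A,C,S}
  [3..3]={T0}  "b"  orig:{}
  [0..1]={X4}  "ab"  orig:{}
  [1..2]=∅  "bc"
  [2..3]=∅  "cb"
  [0..2]=∅  "abc"
  [1..3]=∅  "bcb"
  [0..3]=∅  "abcb"

S ∉ T[0,3] ⇒ NO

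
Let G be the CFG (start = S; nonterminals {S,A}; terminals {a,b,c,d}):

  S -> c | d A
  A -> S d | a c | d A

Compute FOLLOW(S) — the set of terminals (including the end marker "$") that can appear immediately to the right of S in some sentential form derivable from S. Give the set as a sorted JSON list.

FIRST sets, iterate to fixpoint:
pass 1:
  A via A→a c: +{a}
  A via A→d A: +{d}
  S via S→c: +{c}
  S via S→d A: +{d}
  FIRST(S)={c,d}  FIRST(A)={a,d}
pass 2:
  A via A→S d: +{c}
  FIRST(S)={c,d}  FIRST(A)={a,c,d}
pass 3: done
  FIRST(S)={c,d}  FIRST(A)={a,c,d}

FOLLOW iteration:
initialize: $ ∈ FOLLOW(S)
pass 1:
  A→S d: FOLLOW(S) ⊇ FIRST(d) = {d}; new: +{d}
  S→d A: FOLLOW(A) ⊇ FOLLOW(S) ⊇ {$,d}; new: +{$,d}
  FOLLOW(S)={$,d}  FOLLOW(A)={$,d}
pass 2: (no change)
  FOLLOW(S)={$,d}  FOLLOW(A)={$,d}

FOLLOW(S) = ["$", "d"]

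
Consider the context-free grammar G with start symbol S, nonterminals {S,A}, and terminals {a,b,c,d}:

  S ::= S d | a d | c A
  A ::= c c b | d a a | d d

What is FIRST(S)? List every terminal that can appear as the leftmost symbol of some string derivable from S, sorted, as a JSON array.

Compute FIRST by fixpoint:
iter 1:
  A via A→c c b: +{c}
  A via A→d a a: +{d}
  S via S→a d: +{a}
  S via S→c A: +{c}
  S: {a,c}  A: {c,d}
iter 2: done
  S: {a,c}  A: {c,d}

FIRST(S) = ["a", "c"]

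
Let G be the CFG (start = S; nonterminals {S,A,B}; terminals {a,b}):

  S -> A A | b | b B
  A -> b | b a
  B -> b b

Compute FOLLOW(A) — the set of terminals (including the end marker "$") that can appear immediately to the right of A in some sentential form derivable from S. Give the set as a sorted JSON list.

Compute FIRST by fixpoint:
[1]
  A via A→b: +{b}
  B via B→b b: +{b}
  S via S→A A: +{b}
  S: {b}  A: {b}  B: {b}
[2] (stable)
  S: {b}  A: {b}  B: {b}

FOLLOW iteration:
initialize: $ ∈ FOLLOW(S)
[1]
  S→A A: FOLLOW(A) ⊇ FIRST(A) = {b}; new: +{b}
  S→A A: FOLLOW(A) ⊇ FOLLOW(S) ⊇ {$}; new: +{$}
  S→b B: FOLLOW(B) ⊇ FOLLOW(S) ⊇ {$}; new: +{$}
  FOLLOW[S]={$}  FOLLOW[A]={$,b}  FOLLOW[B]={$}
[2] (no change)
  FOLLOW[S]={$}  FOLLOW[A]={$,b}  FOLLOW[B]={$}

FOLLOW(A) = ["$", "b"]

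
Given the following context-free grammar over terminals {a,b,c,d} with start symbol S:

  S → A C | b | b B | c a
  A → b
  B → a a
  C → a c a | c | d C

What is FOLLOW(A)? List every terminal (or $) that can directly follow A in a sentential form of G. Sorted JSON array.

Compute FIRST by fixpoint:
iter 1:
  A via A→b: +{b}
  B via B→a a: +{a}
  C via C→a c a: +{a}
  C via C→c: +{c}
  C via C→d C: +{d}
  S via S→A C: +{b}
  S via S→c a: +{c}
  FIRST[S]={b,c}  FIRST[A]={b}  FIRST[B]={a}  FIRST[C]={a,c,d}
iter 2: — fixpoint
  FIRST[S]={b,c}  FIRST[A]={b}  FIRST[B]={a}  FIRST[C]={a,c,d}

FOLLOW iteration:
FOLLOW(S) := {$}
[1]
  S→A C: FOLLOW(A) ⊇ FIRST(C) = {a,c,d}; new: +{a,c,d}
  S→A C: FOLLOW(C) ⊇ FOLLOW(S) ⊇ {$}; new: +{$}
  S→b B: FOLLOW(B) ⊇ FOLLOW(S) ⊇ {$}; new: +{$}
  FOLLOW(S)={$}  FOLLOW(A)={a,c,d}  FOLLOW(B)={$}  FOLLOW(C)={$}
[2] (stable)
  FOLLOW(S)={$}  FOLLOW(A)={a,c,d}  FOLLOW(B)={$}  FOLLOW(C)={$}

FOLLOW(A) = ["a", "c", "d"]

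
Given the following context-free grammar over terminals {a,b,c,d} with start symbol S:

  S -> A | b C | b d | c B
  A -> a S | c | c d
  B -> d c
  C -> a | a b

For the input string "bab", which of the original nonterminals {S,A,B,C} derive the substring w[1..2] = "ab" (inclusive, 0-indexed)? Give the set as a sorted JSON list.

Convert to CNF:
  S -> T0 S | T1 B | T1 T2 | T3 C | T3 T2 | c
  A -> T0 S | T1 T2 | c
  B -> T2 T1
  C -> T0 T3 | a
  T0 -> a
  T1 -> c
  T2 -> d
  T3 -> b

CYK table (by increasing span) (cells [i..j] with 1 ≤ i ≤ j ≤ 2 only):
  T[1,1] 'a' = {C,T0}  orig:{C}
  T[2,2] 'b' = {T3}  orig:{}
  T[1,2] 'ab' = {C}

Original NTs in T[1,2] deriving "ab": ["C"]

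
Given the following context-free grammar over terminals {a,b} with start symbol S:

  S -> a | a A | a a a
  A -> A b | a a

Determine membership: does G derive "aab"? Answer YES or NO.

CNF form of G:
  S -> T1 A | T1 X2 | a
  A -> A T0 | T1 T1
  T0 -> b
  T1 -> a
  X2 -> T1 T1

CYK table (by increasing span):
  cell(0,0) a: {S,T1}  orig:{S}
  cell(1,1) a: {S,T1}  orig:{S}
  cell(2,2) b: {T0}  orig:{}
  cell(0,1) aa: {A,X2}  orig:{A}
  cell(1,2) ab: ∅
  cell(0,2) aab: {A}

S ∉ T[0,2] ⇒ NO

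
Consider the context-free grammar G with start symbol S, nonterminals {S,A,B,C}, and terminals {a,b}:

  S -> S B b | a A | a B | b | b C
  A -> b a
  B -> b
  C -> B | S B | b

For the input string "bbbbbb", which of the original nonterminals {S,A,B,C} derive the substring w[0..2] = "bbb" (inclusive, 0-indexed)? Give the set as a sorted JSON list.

Convert to CNF:
  S -> S X2 | T0 C | T1 A | T1 B | b
  A -> T0 T1
  B -> b
  C -> S B | b
  T0 -> b
  T1 -> a
  X2 -> B T0

Fill CYK table bottom-up, restricted to cells inside w[0..2]:
  cell(0,0) b: {B,C,S,T0}  orig:{B,C,S}
  cell(1,1) b: {B,C,S,T0}  orig:{B,C,S}
  cell(2,2) b: {B,C,S,T0}  orig:{B,C,S}
  cell(0,1) bb: {C,S,X2}  orig:{C,S}
  cell(1,2) bb: {C,S,X2}  orig:{C,S}
  cell(0,2) bbb: {C,S}

Original NTs in T[0,2] deriving "bbb": ["C", "S"]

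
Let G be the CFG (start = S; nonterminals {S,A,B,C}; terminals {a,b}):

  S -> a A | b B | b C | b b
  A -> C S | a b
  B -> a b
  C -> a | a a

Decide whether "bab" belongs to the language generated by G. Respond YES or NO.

CNF form of G:
  S -> T0 A | T1 B | T1 C | T1 T1
  A -> C S | T0 T1
  B -> T0 T1
  C -> T0 T0 | a
  T0 -> a
  T1 -> b

CYK fill:
  T[0,0] 'b' = {T1}  orig:{}
  T[1,1] 'a' = {C,T0}  orig:{C}
  T[2,2] 'b' = {T1}  orig:{}
  T[0,1] 'ba' = {S}
  T[1,2] 'ab' = {A,B}
  T[0,2] 'bab' = {S}

S ∈ T[0,2] ⇒ YES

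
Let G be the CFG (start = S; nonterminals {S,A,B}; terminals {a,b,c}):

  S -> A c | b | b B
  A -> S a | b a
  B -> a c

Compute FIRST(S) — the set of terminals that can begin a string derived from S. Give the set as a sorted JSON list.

FIRST sets, iterate to fixpoint:
round 1:
  A via A→b a: +{b}
  B via B→a c: +{a}
  S via S→A c: +{b}
  FIRST[S]={b}  FIRST[A]={b}  FIRST[B]={a}
round 2: (no change)
  FIRST[S]={b}  FIRST[A]={b}  FIRST[B]={a}

FIRST(S) = ["b"]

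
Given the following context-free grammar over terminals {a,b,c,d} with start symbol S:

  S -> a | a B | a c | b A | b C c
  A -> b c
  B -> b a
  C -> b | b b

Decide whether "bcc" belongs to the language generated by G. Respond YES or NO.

CNF form of G:
  S -> T0 A | T0 X3 | T2 B | T2 T1 | a
  A -> T0 T1
  B -> T0 T2
  C -> T0 T0 | b
  T0 -> b
  T1 -> c
  T2 -> a
  X3 -> C T1

CYK fill:
  T[0,0] 'b' = {C,T0}  orig:{C}
  T[1,1] 'c' = {T1}  orig:{}
  T[2,2] 'c' = {T1}  orig:{}
  T[0,1] 'bc' = {A,X3}  orig:{A}
  T[1,2] 'cc' = ∅
  T[0,2] 'bcc' = ∅

S ∉ T[0,2] ⇒ NO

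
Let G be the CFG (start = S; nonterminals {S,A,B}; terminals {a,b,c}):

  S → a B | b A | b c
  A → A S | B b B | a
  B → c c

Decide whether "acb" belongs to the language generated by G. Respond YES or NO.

Convert to CNF:
  S -> T0 A | T0 T1 | T2 B
  A -> A S | B X3 | a
  B -> T1 T1
  T0 -> b
  T1 -> c
  T2 -> a
  X3 -> T0 B

CYK fill:
  T[0,0] 'a' = {A,T2}  orig:{A}
  T[1,1] 'c' = {T1}  orig:{}
  T[2,2] 'b' = {T0}  orig:{}
  T[0,1] 'ac' = ∅
  T[1,2] 'cb' = ∅
  T[0,2] 'acb' = ∅

S ∉ T[0,2] ⇒ NO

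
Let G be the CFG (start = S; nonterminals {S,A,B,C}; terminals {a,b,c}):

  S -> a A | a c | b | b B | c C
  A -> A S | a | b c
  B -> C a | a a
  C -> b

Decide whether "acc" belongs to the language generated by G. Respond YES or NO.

CNF form of G:
  S -> T0 B | T1 C | T2 A | T2 T1 | b
  A -> A S | T0 T1 | a
  B -> C T2 | T2 T2
  C -> b
  T0 -> b
  T1 -> c
  T2 -> a

CYK table (by increasing span):
  cell(0,0) a: {A,T2}  orig:{A}
  cell(1,1) c: {T1}  orig:{}
  cell(2,2) c: {T1}  orig:{}
  cell(0,1) ac: {S}
  cell(1,2) cc: ∅
  cell(0,2) acc: ∅

S ∉ T[0,2] ⇒ NO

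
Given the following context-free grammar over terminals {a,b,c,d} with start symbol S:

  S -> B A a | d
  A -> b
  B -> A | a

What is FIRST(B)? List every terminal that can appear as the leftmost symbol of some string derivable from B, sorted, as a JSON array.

FIRST iteration:
round 1:
  A via A→b: +{b}
  B via B→A: +{b}
  B via B→a: +{a}
  S via S→B A a: +{a,b}
  S via S→d: +{d}
  FIRST[S]={a,b,d}  FIRST[A]={b}  FIRST[B]={a,b}
round 2: — fixpoint
  FIRST[S]={a,b,d}  FIRST[A]={b}  FIRST[B]={a,b}

FIRST(B) = ["a", "b"]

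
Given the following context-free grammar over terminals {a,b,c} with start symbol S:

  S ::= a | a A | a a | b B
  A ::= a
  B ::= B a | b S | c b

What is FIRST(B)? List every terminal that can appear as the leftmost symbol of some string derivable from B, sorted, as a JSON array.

FIRST iteration:
iter 1:
  A via A→a: +{a}
  B via B→b S: +{b}
  B via B→c b: +{c}
  S via S→a: +{a}
  S via S→b B: +{b}
  FIRST[S]={a,b}  FIRST[A]={a}  FIRST[B]={b,c}
iter 2: — fixpoint
  FIRST[S]={a,b}  FIRST[A]={a}  FIRST[B]={b,c}

FIRST(B) = ["b", "c"]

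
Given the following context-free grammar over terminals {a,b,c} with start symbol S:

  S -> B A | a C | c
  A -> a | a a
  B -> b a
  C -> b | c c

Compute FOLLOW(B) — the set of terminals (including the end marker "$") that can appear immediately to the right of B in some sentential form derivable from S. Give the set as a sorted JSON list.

FIRST sets, iterate to fixpoint:
[1]
  A via A→a: +{a}
  B via B→b a: +{b}
  C via C→b: +{b}
  C via C→c c: +{c}
  S via S→B A: +{b}
  S via S→a C: +{a}
  S via S→c: +{c}
  FIRST[S]={a,b,c}  FIRST[A]={a}  FIRST[B]={b}  FIRST[C]={b,c}
[2] done
  FIRST[S]={a,b,c}  FIRST[A]={a}  FIRST[B]={b}  FIRST[C]={b,c}

FOLLOW sets:
seed FOLLOW(S) with $
iter 1:
  S→B A: FOLLOW(B) ⊇ FIRST(A) = {a}; new: +{a}
  S→B A: FOLLOW(A) ⊇ FOLLOW(S) ⊇ {$}; new: +{$}
  S→a C: FOLLOW(C) ⊇ FOLLOW(S) ⊇ {$}; new: +{$}
  S: {$}  A: {$}  B: {a}  C: {$}
iter 2: done
  S: {$}  A: {$}  B: {a}  C: {$}

FOLLOW(B) = ["a"]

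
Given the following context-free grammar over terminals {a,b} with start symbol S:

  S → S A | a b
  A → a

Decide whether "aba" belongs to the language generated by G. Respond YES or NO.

CNF form of G:
  S -> S A | T0 T1
  A -> a
  T0 -> a
  T1 -> b

CYK fill:
  T[0,0] 'a' = {A,T0}  orig:{A}
  T[1,1] 'b' = {T1}  orig:{}
  T[2,2] 'a' = {A,T0}  orig:{A}
  T[0,1] 'ab' = {S}
  T[1,2] 'ba' = ∅
  T[0,2] 'aba' = {S}

S ∈ T[0,2] ⇒ YES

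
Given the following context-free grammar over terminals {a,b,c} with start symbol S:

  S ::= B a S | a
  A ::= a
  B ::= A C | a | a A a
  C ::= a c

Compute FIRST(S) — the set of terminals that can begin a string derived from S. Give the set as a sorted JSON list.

Compute FIRST by fixpoint:
round 1:
  A via A→a: +{a}
  B via B→A C: +{a}
  C via C→a c: +{a}
  S via S→B a S: +{a}
  FIRST[S]={a}  FIRST[A]={a}  FIRST[B]={a}  FIRST[C]={a}
round 2: (stable)
  FIRST[S]={a}  FIRST[A]={a}  FIRST[B]={a}  FIRST[C]={a}

FIRST(S) = ["a"]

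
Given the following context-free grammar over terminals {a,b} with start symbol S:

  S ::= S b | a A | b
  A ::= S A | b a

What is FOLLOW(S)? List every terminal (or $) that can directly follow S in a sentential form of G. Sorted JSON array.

FIRST iteration:
[1]
  A via A→b a: +{b}
  S via S→a A: +{a}
  S via S→b: +{b}
  FIRST[S]={a,b}  FIRST[A]={b}
[2]
  A via A→S A: +{a}
  FIRST[S]={a,b}  FIRST[A]={a,b}
[3] (no change)
  FIRST[S]={a,b}  FIRST[A]={a,b}

FOLLOW sets:
seed FOLLOW(S) with $
pass 1:
  A→S A: FOLLOW(S) ⊇ FIRST(A) = {a,b}; new: +{a,b}
  S→a A: FOLLOW(A) ⊇ FOLLOW(S) ⊇ {$,a,b}; new: +{$,a,b}
  FOLLOW[S]={$,a,b}  FOLLOW[A]={$,a,b}
pass 2: (stable)
  FOLLOW[S]={$,a,b}  FOLLOW[A]={$,a,b}

FOLLOW(S) = ["$", "a", "b"]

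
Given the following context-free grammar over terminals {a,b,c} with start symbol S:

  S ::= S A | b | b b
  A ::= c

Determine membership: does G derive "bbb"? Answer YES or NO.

Convert to CNF:
  S -> S A | T0 T0 | b
  A -> c
  T0 -> b

CYK fill:
  cell(0,0) b: {S,T0}  orig:{S}
  cell(1,1) b: {S,T0}  orig:{S}
  cell(2,2) b: {S,T0}  orig:{S}
  cell(0,1) bb: {S}
  cell(1,2) bb: {S}
  cell(0,2) bbb: ∅

S ∉ T[0,2] ⇒ NO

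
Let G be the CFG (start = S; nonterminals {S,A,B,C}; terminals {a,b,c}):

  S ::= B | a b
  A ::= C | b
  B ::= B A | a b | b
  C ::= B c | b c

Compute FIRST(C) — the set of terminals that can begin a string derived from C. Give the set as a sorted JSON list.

FIRST sets, iterate to fixpoint:
round 1:
  A via A→b: +{b}
  B via B→a b: +{a}
  B via B→b: +{b}
  C via C→B c: +{a,b}
  S via S→B: +{a,b}
  FIRST[S]={a,b}  FIRST[A]={b}  FIRST[B]={a,b}  FIRST[C]={a,b}
round 2:
  A via A→C: +{a}
  FIRST[S]={a,b}  FIRST[A]={a,b}  FIRST[B]={a,b}  FIRST[C]={a,b}
round 3: — fixpoint
  FIRST[S]={a,b}  FIRST[A]={a,b}  FIRST[B]={a,b}  FIRST[C]={a,b}

FIRST(C) = ["a", "b"]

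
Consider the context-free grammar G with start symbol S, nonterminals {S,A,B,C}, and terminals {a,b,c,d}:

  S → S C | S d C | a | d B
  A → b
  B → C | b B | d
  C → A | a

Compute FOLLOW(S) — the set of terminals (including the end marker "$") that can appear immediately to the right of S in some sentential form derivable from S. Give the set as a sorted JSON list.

FIRST sets, iterate to fixpoint:
iter 1:
  A via A→b: +{b}
  B via B→b B: +{b}
  B via B→d: +{d}
  C via C→A: +{b}
  C via C→a: +{a}
  S via S→a: +{a}
  S via S→d B: +{d}
  FIRST[S]={a,d}  FIRST[A]={b}  FIRST[B]={b,d}  FIRST[C]={a,b}
iter 2:
  B via B→C: +{a}
  FIRST[S]={a,d}  FIRST[A]={b}  FIRST[B]={a,b,d}  FIRST[C]={a,b}
iter 3: done
  FIRST[S]={a,d}  FIRST[A]={b}  FIRST[B]={a,b,d}  FIRST[C]={a,b}

FOLLOW iteration:
FOLLOW(S) := {$}
iter 1:
  S→S C: FOLLOW(S) ⊇ FIRST(C) = {a,b}; new: +{a,b}
  S→S C: FOLLOW(C) ⊇ FOLLOW(S) ⊇ {$,a,b}; new: +{$,a,b}
  S→S d C: FOLLOW(S) ⊇ FIRST(d) = {d}; new: +{d}
  S→S d C: FOLLOW(C) ⊇ FOLLOW(S) ⊇ {$,a,b,d}; new: +{d}
  S→d B: FOLLOW(B) ⊇ FOLLOW(S) ⊇ {$,a,b,d}; new: +{$,a,b,d}
  S: {$,a,b,d}  A: {}  B: {$,a,b,d}  C: {$,a,b,d}
iter 2:
  C→A: FOLLOW(A) ⊇ FOLLOW(C) ⊇ {$,a,b,d}; new: +{$,a,b,d}
  S: {$,a,b,d}  A: {$,a,b,d}  B: {$,a,b,d}  C: {$,a,b,d}
iter 3: (no change)
  S: {$,a,b,d}  A: {$,a,b,d}  B: {$,a,b,d}  C: {$,a,b,d}

FOLLOW(S) = ["$", "a", "b", "d"]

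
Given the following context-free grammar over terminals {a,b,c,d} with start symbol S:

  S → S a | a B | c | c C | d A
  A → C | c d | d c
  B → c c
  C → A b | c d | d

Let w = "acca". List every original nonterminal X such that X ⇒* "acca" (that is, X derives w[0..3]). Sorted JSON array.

Convert to CNF:
  S -> S T3 | T1 C | T2 A | T3 B | c
  A -> A T0 | T1 T2 | T2 T1 | d
  B -> T1 T1
  C -> A T0 | T1 T2 | d
  T0 -> b
  T1 -> c
  T2 -> d
  T3 -> a

CYK table (by increasing span) (cells [i..j] with 0 ≤ i ≤ j ≤ 3 only):
  [0..0]={T3}  "a"  orig:{}
  [1..1]={S,T1}  "c"  orig:{S}
  [2..2]={S,T1}  "c"  orig:{S}
  [3..3]={T3}  "a"  orig:{}
  [0..1]=∅  "ac"
  [1..2]={B}  "cc"
  [2..3]={S}  "ca"
  [0..2]={S}  "acc"
  [1..3]=∅  "cca"
  [0..3]={S}  "acca"

Original NTs in T[0,3] deriving "acca": ["S"]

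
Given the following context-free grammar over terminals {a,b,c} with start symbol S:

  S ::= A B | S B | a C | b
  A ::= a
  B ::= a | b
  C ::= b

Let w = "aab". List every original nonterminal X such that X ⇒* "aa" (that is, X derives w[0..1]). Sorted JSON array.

Convert to CNF:
  S -> A B | S B | T0 C | b
  A -> a
  B -> a | b
  C -> b
  T0 -> a

CYK table (by increasing span), restricted to cells inside w[0..1]:
  cell(0,0) a: {A,B,T0}  orig:{A,B}
  cell(1,1) a: {A,B,T0}  orig:{A,B}
  cell(0,1) aa: {S}

Original NTs in T[0,1] deriving "aa": ["S"]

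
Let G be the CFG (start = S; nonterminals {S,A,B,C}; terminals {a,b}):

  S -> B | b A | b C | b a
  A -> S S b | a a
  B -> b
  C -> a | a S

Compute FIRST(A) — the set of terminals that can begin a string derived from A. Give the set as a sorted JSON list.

FIRST iteration:
[1]
  A via A→a a: +{a}
  B via B→b: +{b}
  C via C→a: +{a}
  S via S→B: +{b}
  FIRST(S)={b}  FIRST(A)={a}  FIRST(B)={b}  FIRST(C)={a}
[2]
  A via A→S S b: +{b}
  FIRST(S)={b}  FIRST(A)={a,b}  FIRST(B)={b}  FIRST(C)={a}
[3] — fixpoint
  FIRST(S)={b}  FIRST(A)={a,b}  FIRST(B)={b}  FIRST(C)={a}

FIRST(A) = ["a", "b"]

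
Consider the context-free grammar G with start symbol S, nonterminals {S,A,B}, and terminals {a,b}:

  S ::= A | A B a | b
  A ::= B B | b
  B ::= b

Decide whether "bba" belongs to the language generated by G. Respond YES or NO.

CNF form of G:
  S -> A X1 | B B | b
  A -> B B | b
  B -> b
  T0 -> a
  X1 -> B T0

CYK fill:
  cell(0,0) b: {A,B,S}
  cell(1,1) b: {A,B,S}
  cell(2,2) a: {T0}  orig:{}
  cell(0,1) bb: {A,S}
  cell(1,2) ba: {X1}  orig:{}
  cell(0,2) bba: {S}

S ∈ T[0,2] ⇒ YES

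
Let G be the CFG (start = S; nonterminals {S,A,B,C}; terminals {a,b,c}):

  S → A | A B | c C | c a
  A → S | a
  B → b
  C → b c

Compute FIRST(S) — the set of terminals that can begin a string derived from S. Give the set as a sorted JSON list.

FIRST iteration:
[1]
  A via A→a: +{a}
  B via B→b: +{b}
  C via C→b c: +{b}
  S via S→A: +{a}
  S via S→c C: +{c}
  FIRST(S)={a,c}  FIRST(A)={a}  FIRST(B)={b}  FIRST(C)={b}
[2]
  A via A→S: +{c}
  FIRST(S)={a,c}  FIRST(A)={a,c}  FIRST(B)={b}  FIRST(C)={b}
[3] (no change)
  FIRST(S)={a,c}  FIRST(A)={a,c}  FIRST(B)={b}  FIRST(C)={b}

FIRST(S) = ["a", "c"]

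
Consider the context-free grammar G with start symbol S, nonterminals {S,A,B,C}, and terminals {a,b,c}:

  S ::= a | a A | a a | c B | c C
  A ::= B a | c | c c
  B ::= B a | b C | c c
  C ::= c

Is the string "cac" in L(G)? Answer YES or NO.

Convert to CNF:
  S -> T0 A | T0 T0 | T1 B | T1 C | a
  A -> B T0 | T1 T1 | c
  B -> B T0 | T1 T1 | T2 C
  C -> c
  T0 -> a
  T1 -> c
  T2 -> b

Fill CYK table bottom-up:
  [0..0]={A,C,T1}  "c"  orig:{A,C}
  [1..1]={S,T0}  "a"  orig:{S}
  [2..2]={A,C,T1}  "c"  orig:{A,C}
  [0..1]=∅  "ca"
  [1..2]={S}  "ac"
  [0..2]=∅  "cac"

S ∉ T[0,2] ⇒ NO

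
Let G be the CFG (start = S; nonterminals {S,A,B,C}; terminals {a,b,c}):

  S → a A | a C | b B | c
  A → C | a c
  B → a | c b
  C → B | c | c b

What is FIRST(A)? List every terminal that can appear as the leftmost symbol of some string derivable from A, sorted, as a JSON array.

FIRST sets, iterate to fixpoint:
iter 1:
  A via A→a c: +{a}
  B via B→a: +{a}
  B via B→c b: +{c}
  C via C→B: +{a,c}
  S via S→a A: +{a}
  S via S→b B: +{b}
  S via S→c: +{c}
  S: {a,b,c}  A: {a}  B: {a,c}  C: {a,c}
iter 2:
  A via A→C: +{c}
  S: {a,b,c}  A: {a,c}  B: {a,c}  C: {a,c}
iter 3: done
  S: {a,b,c}  A: {a,c}  B: {a,c}  C: {a,c}

FIRST(A) = ["a", "c"]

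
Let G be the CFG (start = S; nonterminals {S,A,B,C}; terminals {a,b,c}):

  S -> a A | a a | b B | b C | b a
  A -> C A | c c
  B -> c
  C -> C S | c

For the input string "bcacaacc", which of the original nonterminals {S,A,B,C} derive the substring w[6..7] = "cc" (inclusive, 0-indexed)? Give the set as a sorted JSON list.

CNF form of G:
  S -> T1 A | T1 T1 | T2 B | T2 C | T2 T1
  A -> C A | T0 T0
  B -> c
  C -> C S | c
  T0 -> c
  T1 -> a
  T2 -> b

CYK fill — only the sub-triangle for w[6..7]:
  [6..6]={B,C,T0}  "c"  orig:{B,C}
  [7..7]={B,C,T0}  "c"  orig:{B,C}
  [6..7]={A}  "cc"

Original NTs in T[6,7] deriving "cc": ["A"]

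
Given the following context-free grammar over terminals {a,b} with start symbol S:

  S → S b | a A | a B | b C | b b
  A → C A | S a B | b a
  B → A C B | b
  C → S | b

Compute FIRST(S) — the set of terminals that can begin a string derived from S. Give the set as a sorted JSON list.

Compute FIRST by fixpoint:
round 1:
  A via A→b a: +{b}
  B via B→A C B: +{b}
  C via C→b: +{b}
  S via S→a A: +{a}
  S via S→b C: +{b}
  FIRST[S]={a,b}  FIRST[A]={b}  FIRST[B]={b}  FIRST[C]={b}
round 2:
  A via A→S a B: +{a}
  B via B→A C B: +{a}
  C via C→S: +{a}
  FIRST[S]={a,b}  FIRST[A]={a,b}  FIRST[B]={a,b}  FIRST[C]={a,b}
round 3: (no change)
  FIRST[S]={a,b}  FIRST[A]={a,b}  FIRST[B]={a,b}  FIRST[C]={a,b}

FIRST(S) = ["a", "b"]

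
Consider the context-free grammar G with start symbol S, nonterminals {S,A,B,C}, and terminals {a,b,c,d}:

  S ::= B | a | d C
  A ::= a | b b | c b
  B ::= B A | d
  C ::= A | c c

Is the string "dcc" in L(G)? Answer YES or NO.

CNF form of G:
  S -> B A | T2 C | a | d
  A -> T0 T0 | T1 T0 | a
  B -> B A | d
  C -> T0 T0 | T1 T0 | T1 T1 | a
  T0 -> b
  T1 -> c
  T2 -> d

Fill CYK table bottom-up:
  T[0,0] 'd' = {B,S,T2}  orig:{B,S}
  T[1,1] 'c' = {T1}  orig:{}
  T[2,2] 'c' = {T1}  orig:{}
  T[0,1] 'dc' = ∅
  T[1,2] 'cc' = {C}
  T[0,2] 'dcc' = {S}

S ∈ T[0,2] ⇒ YES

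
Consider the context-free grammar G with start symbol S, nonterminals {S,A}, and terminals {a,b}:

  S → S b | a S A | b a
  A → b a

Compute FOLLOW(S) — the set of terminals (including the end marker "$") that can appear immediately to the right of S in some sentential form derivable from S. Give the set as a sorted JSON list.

FIRST iteration:
pass 1:
  A via A→b a: +{b}
  S via S→a S A: +{a}
  S via S→b a: +{b}
  FIRST(S)={a,b}  FIRST(A)={b}
pass 2: done
  FIRST(S)={a,b}  FIRST(A)={b}

Compute FOLLOW by fixpoint:
FOLLOW(S) := {$}
iter 1:
  S→S b: FOLLOW(S) ⊇ FIRST(b) = {b}; new: +{b}
  S→a S A: FOLLOW(A) ⊇ FOLLOW(S) ⊇ {$,b}; new: +{$,b}
  FOLLOW(S)={$,b}  FOLLOW(A)={$,b}
iter 2: (stable)
  FOLLOW(S)={$,b}  FOLLOW(A)={$,b}

FOLLOW(S) = ["$", "b"]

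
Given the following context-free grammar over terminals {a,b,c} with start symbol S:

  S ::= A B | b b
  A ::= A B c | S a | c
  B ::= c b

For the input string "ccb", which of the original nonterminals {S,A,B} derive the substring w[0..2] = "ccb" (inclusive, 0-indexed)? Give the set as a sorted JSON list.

Convert to CNF:
  S -> A B | T2 T2
  A -> A X3 | S T1 | c
  B -> T0 T2
  T0 -> c
  T1 -> a
  T2 -> b
  X3 -> B T0

CYK table (by increasing span) — only the sub-triangle for w[0..2]:
  T[0,0] 'c' = {A,T0}  orig:{A}
  T[1,1] 'c' = {A,T0}  orig:{A}
  T[2,2] 'b' = {T2}  orig:{}
  T[0,1] 'cc' = ∅
  T[1,2] 'cb' = {B}
  T[0,2] 'ccb' = {S}

Original NTs in T[0,2] deriving "ccb": ["S"]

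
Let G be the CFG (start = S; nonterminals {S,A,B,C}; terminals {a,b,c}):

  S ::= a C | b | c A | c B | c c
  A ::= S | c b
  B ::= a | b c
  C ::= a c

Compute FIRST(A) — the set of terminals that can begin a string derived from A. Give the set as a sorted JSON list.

FIRST iteration:
round 1:
  A via A→c b: +{c}
  B via B→a: +{a}
  B via B→b c: +{b}
  C via C→a c: +{a}
  S via S→a C: +{a}
  S via S→b: +{b}
  S via S→c A: +{c}
  S: {a,b,c}  A: {c}  B: {a,b}  C: {a}
round 2:
  A via A→S: +{a,b}
  S: {a,b,c}  A: {a,b,c}  B: {a,b}  C: {a}
round 3: (stable)
  S: {a,b,c}  A: {a,b,c}  B: {a,b}  C: {a}

FIRST(A) = ["a", "b", "c"]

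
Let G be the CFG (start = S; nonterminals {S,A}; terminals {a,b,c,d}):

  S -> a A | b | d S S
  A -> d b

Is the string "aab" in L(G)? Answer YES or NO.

Convert to CNF:
  S -> T0 X3 | T2 A | b
  A -> T0 T1
  T0 -> d
  T1 -> b
  T2 -> a
  X3 -> S S

CYK table (by increasing span):
  [0..0]={T2}  "a"  orig:{}
  [1..1]={T2}  "a"  orig:{}
  [2..2]={S,T1}  "b"  orig:{S}
  [0..1]=∅  "aa"
  [1..2]=∅  "ab"
  [0..2]=∅  "aab"

S ∉ T[0,2] ⇒ NO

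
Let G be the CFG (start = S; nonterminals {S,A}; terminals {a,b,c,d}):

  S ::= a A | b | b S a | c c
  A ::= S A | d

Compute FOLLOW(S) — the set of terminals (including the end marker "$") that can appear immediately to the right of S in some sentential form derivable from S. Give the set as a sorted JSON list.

FIRST sets, iterate to fixpoint:
[1]
  A via A→d: +{d}
  S via S→a A: +{a}
  S via S→b: +{b}
  S via S→c c: +{c}
  FIRST(S)={a,b,c}  FIRST(A)={d}
[2]
  A via A→S A: +{a,b,c}
  FIRST(S)={a,b,c}  FIRST(A)={a,b,c,d}
[3] (no change)
  FIRST(S)={a,b,c}  FIRST(A)={a,b,c,d}

Compute FOLLOW by fixpoint:
initialize: $ ∈ FOLLOW(S)
pass 1:
  A→S A: FOLLOW(S) ⊇ FIRST(A) = {a,b,c,d}; new: +{a,b,c,d}
  S→a A: FOLLOW(A) ⊇ FOLLOW(S) ⊇ {$,a,b,c,d}; new: +{$,a,b,c,d}
  FOLLOW[S]={$,a,b,c,d}  FOLLOW[A]={$,a,b,c,d}
pass 2: (stable)
  FOLLOW[S]={$,a,b,c,d}  FOLLOW[A]={$,a,b,c,d}

FOLLOW(S) = ["$", "a", "b", "c", "d"]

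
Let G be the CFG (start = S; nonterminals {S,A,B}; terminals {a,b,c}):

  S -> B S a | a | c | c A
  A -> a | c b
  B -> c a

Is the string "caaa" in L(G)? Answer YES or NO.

Convert to CNF:
  S -> B X3 | T0 A | a | c
  A -> T0 T1 | a
  B -> T0 T2
  T0 -> c
  T1 -> b
  T2 -> a
  X3 -> S T2

Fill CYK table bottom-up:
  cell(0,0) c: {S,T0}  orig:{S}
  cell(1,1) a: {A,S,T2}  orig:{A,S}
  cell(2,2) a: {A,S,T2}  orig:{A,S}
  cell(3,3) a: {A,S,T2}  orig:{A,S}
  cell(0,1) ca: {B,S,X3}  orig:{B,S}
  cell(1,2) aa: {X3}  orig:{}
  cell(2,3) aa: {X3}  orig:{}
  cell(0,2) caa: {X3}  orig:{}
  cell(1,3) aaa: ∅
  cell(0,3) caaa: {S}

S ∈ T[0,3] ⇒ YES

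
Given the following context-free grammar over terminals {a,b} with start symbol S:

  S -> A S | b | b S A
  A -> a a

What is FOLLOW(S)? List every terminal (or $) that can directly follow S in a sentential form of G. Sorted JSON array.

FIRST iteration:
iter 1:
  A via A→a a: +{a}
  S via S→A S: +{a}
  S via S→b: +{b}
  FIRST(S)={a,b}  FIRST(A)={a}
iter 2: done
  FIRST(S)={a,b}  FIRST(A)={a}

FOLLOW iteration:
initialize: $ ∈ FOLLOW(S)
pass 1:
  S→A S: FOLLOW(A) ⊇ FIRST(S) = {a,b}; new: +{a,b}
  S→b S A: FOLLOW(S) ⊇ FIRST(A) = {a}; new: +{a}
  S→b S A: FOLLOW(A) ⊇ FOLLOW(S) ⊇ {$,a}; new: +{$}
  S: {$,a}  A: {$,a,b}
pass 2: done
  S: {$,a}  A: {$,a,b}

FOLLOW(S) = ["$", "a"]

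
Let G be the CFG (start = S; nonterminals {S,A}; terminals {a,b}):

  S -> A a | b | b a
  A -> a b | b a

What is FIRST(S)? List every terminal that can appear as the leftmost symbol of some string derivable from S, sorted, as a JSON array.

Compute FIRST by fixpoint:
iter 1:
  A via A→a b: +{a}
  A via A→b a: +{b}
  S via S→A a: +{a,b}
  FIRST(S)={a,b}  FIRST(A)={a,b}
iter 2: (no change)
  FIRST(S)={a,b}  FIRST(A)={a,b}

FIRST(S) = ["a", "b"]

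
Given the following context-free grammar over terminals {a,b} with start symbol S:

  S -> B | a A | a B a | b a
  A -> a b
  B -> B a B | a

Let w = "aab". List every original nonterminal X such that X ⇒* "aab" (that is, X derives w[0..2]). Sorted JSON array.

CNF form of G:
  S -> B X3 | T0 A | T0 X4 | T1 T0 | a
  A -> T0 T1
  B -> B X2 | a
  T0 -> a
  T1 -> b
  X2 -> T0 B
  X3 -> T0 B
  X4 -> B T0

CYK fill — only the sub-triangle for w[0..2]:
  cell(0,0) a: {B,S,T0}  orig:{B,S}
  cell(1,1) a: {B,S,T0}  orig:{B,S}
  cell(2,2) b: {T1}  orig:{}
  cell(0,1) aa: {X2,X3,X4}  orig:{}
  cell(1,2) ab: {A}
  cell(0,2) aab: {S}

Original NTs in T[0,2] deriving "aab": ["S"]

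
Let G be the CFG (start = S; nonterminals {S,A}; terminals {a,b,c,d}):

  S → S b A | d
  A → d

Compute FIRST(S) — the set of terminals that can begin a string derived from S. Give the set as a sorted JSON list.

FIRST sets, iterate to fixpoint:
iter 1:
  A via A→d: +{d}
  S via S→d: +{d}
  FIRST(S)={d}  FIRST(A)={d}
iter 2: — fixpoint
  FIRST(S)={d}  FIRST(A)={d}

FIRST(S) = ["d"]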